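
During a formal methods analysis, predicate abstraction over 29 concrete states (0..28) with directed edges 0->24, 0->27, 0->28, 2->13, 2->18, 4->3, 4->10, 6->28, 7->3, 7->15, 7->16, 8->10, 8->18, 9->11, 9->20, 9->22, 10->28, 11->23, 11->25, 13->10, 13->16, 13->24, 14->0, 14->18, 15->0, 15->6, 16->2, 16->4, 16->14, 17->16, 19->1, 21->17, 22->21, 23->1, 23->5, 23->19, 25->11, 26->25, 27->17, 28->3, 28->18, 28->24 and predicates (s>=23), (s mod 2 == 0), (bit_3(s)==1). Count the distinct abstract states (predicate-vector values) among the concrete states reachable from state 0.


BFS from 0:
Concrete reachable: {0, 2, 3, 4, 10, 13, 14, 16, 17, 18, 24, 27, 28}
Abstract via predicates (s>=23), (s mod 2 == 0), (bit_3(s)==1):
  (0,0,0) <- {3, 17}
  (0,0,1) <- {13}
  (0,1,0) <- {0, 2, 4, 16, 18}
  (0,1,1) <- {10, 14}
  (1,0,1) <- {27}
  (1,1,1) <- {24, 28}
Distinct abstract states = 6

6


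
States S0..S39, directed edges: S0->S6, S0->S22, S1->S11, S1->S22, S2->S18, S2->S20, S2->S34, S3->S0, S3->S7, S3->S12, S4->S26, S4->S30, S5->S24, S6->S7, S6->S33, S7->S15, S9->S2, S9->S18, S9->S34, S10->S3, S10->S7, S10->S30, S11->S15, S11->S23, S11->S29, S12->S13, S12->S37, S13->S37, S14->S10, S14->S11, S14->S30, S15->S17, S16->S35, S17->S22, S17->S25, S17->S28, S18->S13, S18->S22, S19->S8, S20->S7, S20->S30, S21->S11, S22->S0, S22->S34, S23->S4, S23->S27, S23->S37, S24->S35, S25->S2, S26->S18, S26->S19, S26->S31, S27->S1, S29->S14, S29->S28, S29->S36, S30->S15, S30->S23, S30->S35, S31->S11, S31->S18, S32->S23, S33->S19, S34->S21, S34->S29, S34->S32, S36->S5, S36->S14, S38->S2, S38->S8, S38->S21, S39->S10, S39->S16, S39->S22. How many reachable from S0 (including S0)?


BFS from S0:
  layer 0: {S0}
  layer 1: {S6, S22}
  layer 2: {S7, S33, S34}
  layer 3: {S15, S19, S21, S29, S32}
  layer 4: {S8, S11, S14, S17, S23, S28, S36}
  layer 5: {S4, S5, S10, S25, S27, S30, S37}
  layer 6: {S1, S2, S3, S24, S26, S35}
  layer 7: {S12, S18, S20, S31}
  layer 8: {S13}
Reachable set: {S0, S1, S2, S3, S4, S5, S6, S7, S8, S10, S11, S12, S13, S14, S15, S17, S18, S19, S20, S21, S22, S23, S24, S25, S26, S27, S28, S29, S30, S31, S32, S33, S34, S35, S36, S37}
Count = 36

36


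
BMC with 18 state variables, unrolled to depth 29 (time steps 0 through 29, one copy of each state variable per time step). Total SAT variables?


BMC unrolls to depth k, creating one copy of each state var for steps 0..k.
Step count = 29 + 1 = 30 (steps 0 through 29)
Vars per step = 18
Total = 18 * 30 = 540

540


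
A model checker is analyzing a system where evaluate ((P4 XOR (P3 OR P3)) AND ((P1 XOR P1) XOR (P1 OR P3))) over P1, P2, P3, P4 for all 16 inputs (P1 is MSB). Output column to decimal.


Formula: ((P4 XOR (P3 OR P3)) AND ((P1 XOR P1) XOR (P1 OR P3))) over P1, P2, P3, P4 (16 rows)
Evaluate each row (bits = P1,P2,P3,P4, MSB first):
  row 0 [0000]: ((0 XOR (0 OR 0)) AND ((0 XOR 0) XOR (0 OR 0))) -> 0
  row 1 [0001]: ((1 XOR (0 OR 0)) AND ((0 XOR 0) XOR (0 OR 0))) -> 0
  row 2 [0010]: ((0 XOR (1 OR 1)) AND ((0 XOR 0) XOR (0 OR 1))) -> 1
  row 3 [0011]: ((1 XOR (1 OR 1)) AND ((0 XOR 0) XOR (0 OR 1))) -> 0
  row 4 [0100]: ((0 XOR (0 OR 0)) AND ((0 XOR 0) XOR (0 OR 0))) -> 0
  row 5 [0101]: ((1 XOR (0 OR 0)) AND ((0 XOR 0) XOR (0 OR 0))) -> 0
  row 6 [0110]: ((0 XOR (1 OR 1)) AND ((0 XOR 0) XOR (0 OR 1))) -> 1
  row 7 [0111]: ((1 XOR (1 OR 1)) AND ((0 XOR 0) XOR (0 OR 1))) -> 0
  row 8 [1000]: ((0 XOR (0 OR 0)) AND ((1 XOR 1) XOR (1 OR 0))) -> 0
  row 9 [1001]: ((1 XOR (0 OR 0)) AND ((1 XOR 1) XOR (1 OR 0))) -> 1
  row 10 [1010]: ((0 XOR (1 OR 1)) AND ((1 XOR 1) XOR (1 OR 1))) -> 1
  row 11 [1011]: ((1 XOR (1 OR 1)) AND ((1 XOR 1) XOR (1 OR 1))) -> 0
  row 12 [1100]: ((0 XOR (0 OR 0)) AND ((1 XOR 1) XOR (1 OR 0))) -> 0
  row 13 [1101]: ((1 XOR (0 OR 0)) AND ((1 XOR 1) XOR (1 OR 0))) -> 1
  row 14 [1110]: ((0 XOR (1 OR 1)) AND ((1 XOR 1) XOR (1 OR 1))) -> 1
  row 15 [1111]: ((1 XOR (1 OR 1)) AND ((1 XOR 1) XOR (1 OR 1))) -> 0
Full result column, 4 rows per line (P1,P2 fixed per line; P3,P4 runs 00..11 left to right):
  rows 0-3 [P1,P2=00]: 0010  = hex 2
  rows 4-7 [P1,P2=01]: 0010  = hex 2
  rows 8-11 [P1,P2=10]: 0110  = hex 6
  rows 12-15 [P1,P2=11]: 0110  = hex 6
Output column (row 0 .. row 15) = 0010001001100110
Output column grouped in 4s = 0010 0010 0110 0110 = 0x2266
Convert to decimal digit by digit (value = value*16 + digit):
  2 -> 2
  2*16 + 2 = 34
  34*16 + 6 = 550
  550*16 + 6 = 8806
Decimal = 8806

8806


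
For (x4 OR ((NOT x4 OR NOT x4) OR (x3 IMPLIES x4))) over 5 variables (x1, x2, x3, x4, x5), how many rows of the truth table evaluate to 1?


Formula: (x4 OR ((NOT x4 OR NOT x4) OR (x3 IMPLIES x4))) over 5 vars (32 rows)
Evaluate each row (x1, x2, x3, x4, x5 as bits, MSB first):
  row 0 [00000]: (0 OR ((NOT 0 OR NOT 0) OR (0 IMPLIES 0))) -> 1
  row 1 [00001]: (0 OR ((NOT 0 OR NOT 0) OR (0 IMPLIES 0))) -> 1
  row 2 [00010]: (1 OR ((NOT 1 OR NOT 1) OR (0 IMPLIES 1))) -> 1
  row 3 [00011]: (1 OR ((NOT 1 OR NOT 1) OR (0 IMPLIES 1))) -> 1
  row 4 [00100]: (0 OR ((NOT 0 OR NOT 0) OR (1 IMPLIES 0))) -> 1
  row 5 [00101]: (0 OR ((NOT 0 OR NOT 0) OR (1 IMPLIES 0))) -> 1
  row 6 [00110]: (1 OR ((NOT 1 OR NOT 1) OR (1 IMPLIES 1))) -> 1
  row 7 [00111]: (1 OR ((NOT 1 OR NOT 1) OR (1 IMPLIES 1))) -> 1
  row 8 [01000]: (0 OR ((NOT 0 OR NOT 0) OR (0 IMPLIES 0))) -> 1
  row 9 [01001]: (0 OR ((NOT 0 OR NOT 0) OR (0 IMPLIES 0))) -> 1
  row 10 [01010]: (1 OR ((NOT 1 OR NOT 1) OR (0 IMPLIES 1))) -> 1
  row 11 [01011]: (1 OR ((NOT 1 OR NOT 1) OR (0 IMPLIES 1))) -> 1
  row 12 [01100]: (0 OR ((NOT 0 OR NOT 0) OR (1 IMPLIES 0))) -> 1
  row 13 [01101]: (0 OR ((NOT 0 OR NOT 0) OR (1 IMPLIES 0))) -> 1
  row 14 [01110]: (1 OR ((NOT 1 OR NOT 1) OR (1 IMPLIES 1))) -> 1
  row 15 [01111]: (1 OR ((NOT 1 OR NOT 1) OR (1 IMPLIES 1))) -> 1
  row 16 [10000]: (0 OR ((NOT 0 OR NOT 0) OR (0 IMPLIES 0))) -> 1
  row 17 [10001]: (0 OR ((NOT 0 OR NOT 0) OR (0 IMPLIES 0))) -> 1
  row 18 [10010]: (1 OR ((NOT 1 OR NOT 1) OR (0 IMPLIES 1))) -> 1
  row 19 [10011]: (1 OR ((NOT 1 OR NOT 1) OR (0 IMPLIES 1))) -> 1
  row 20 [10100]: (0 OR ((NOT 0 OR NOT 0) OR (1 IMPLIES 0))) -> 1
  row 21 [10101]: (0 OR ((NOT 0 OR NOT 0) OR (1 IMPLIES 0))) -> 1
  row 22 [10110]: (1 OR ((NOT 1 OR NOT 1) OR (1 IMPLIES 1))) -> 1
  row 23 [10111]: (1 OR ((NOT 1 OR NOT 1) OR (1 IMPLIES 1))) -> 1
  row 24 [11000]: (0 OR ((NOT 0 OR NOT 0) OR (0 IMPLIES 0))) -> 1
  row 25 [11001]: (0 OR ((NOT 0 OR NOT 0) OR (0 IMPLIES 0))) -> 1
  row 26 [11010]: (1 OR ((NOT 1 OR NOT 1) OR (0 IMPLIES 1))) -> 1
  row 27 [11011]: (1 OR ((NOT 1 OR NOT 1) OR (0 IMPLIES 1))) -> 1
  row 28 [11100]: (0 OR ((NOT 0 OR NOT 0) OR (1 IMPLIES 0))) -> 1
  row 29 [11101]: (0 OR ((NOT 0 OR NOT 0) OR (1 IMPLIES 0))) -> 1
  row 30 [11110]: (1 OR ((NOT 1 OR NOT 1) OR (1 IMPLIES 1))) -> 1
  row 31 [11111]: (1 OR ((NOT 1 OR NOT 1) OR (1 IMPLIES 1))) -> 1
Full result column, 8 rows per line (x1,x2 fixed per line; x3,x4,x5 runs 000..111 left to right):
  rows 0-7 [x1,x2=00]: 11111111  (ones: 8)
  rows 8-15 [x1,x2=01]: 11111111  (ones: 8)
  rows 16-23 [x1,x2=10]: 11111111  (ones: 8)
  rows 24-31 [x1,x2=11]: 11111111  (ones: 8)
Count of 1-rows = 8+8+8+8 = 32

32


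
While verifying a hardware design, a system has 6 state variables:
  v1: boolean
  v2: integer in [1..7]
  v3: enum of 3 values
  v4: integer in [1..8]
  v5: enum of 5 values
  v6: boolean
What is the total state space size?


State space = product of domain sizes of all variables.
Domain sizes:
  v1 (boolean): 2
  v2 (integer in [1..7]): 7
  v3 (enum of 3 values): 3
  v4 (integer in [1..8]): 8
  v5 (enum of 5 values): 5
  v6 (boolean): 2
Product = 2 * 7 * 3 * 8 * 5 * 2 = 3360

3360


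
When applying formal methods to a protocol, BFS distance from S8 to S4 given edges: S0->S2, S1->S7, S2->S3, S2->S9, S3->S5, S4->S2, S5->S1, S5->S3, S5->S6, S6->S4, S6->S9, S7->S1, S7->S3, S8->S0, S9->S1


BFS layer-by-layer from S8:
  dist 0: {S8}
  dist 1: {S0}
  dist 2: {S2}
  dist 3: {S3, S9}
  dist 4: {S1, S5}
  dist 5: {S6, S7}
  dist 6: {S4}
  -> S4 reached at distance 6
Shortest path length = 6

6


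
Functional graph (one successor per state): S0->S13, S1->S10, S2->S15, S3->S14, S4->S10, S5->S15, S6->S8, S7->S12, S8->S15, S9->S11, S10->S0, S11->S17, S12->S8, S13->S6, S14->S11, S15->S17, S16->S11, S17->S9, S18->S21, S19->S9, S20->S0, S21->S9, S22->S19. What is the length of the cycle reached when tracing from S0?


Trace from S0 until a state repeats:
  S0 -> S13 -> S6 -> S8 -> S15 -> S17 -> S9 -> S11 -> S17
S17 first seen at step 5, revisited at step 8.
Cycle length = 8 - 5 = 3

3


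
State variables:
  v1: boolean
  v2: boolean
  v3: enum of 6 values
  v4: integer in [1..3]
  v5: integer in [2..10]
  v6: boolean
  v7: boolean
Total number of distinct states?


State space = product of domain sizes of all variables.
Domain sizes:
  v1 (boolean): 2
  v2 (boolean): 2
  v3 (enum of 6 values): 6
  v4 (integer in [1..3]): 3
  v5 (integer in [2..10]): 9
  v6 (boolean): 2
  v7 (boolean): 2
Product = 2 * 2 * 6 * 3 * 9 * 2 * 2 = 2592

2592


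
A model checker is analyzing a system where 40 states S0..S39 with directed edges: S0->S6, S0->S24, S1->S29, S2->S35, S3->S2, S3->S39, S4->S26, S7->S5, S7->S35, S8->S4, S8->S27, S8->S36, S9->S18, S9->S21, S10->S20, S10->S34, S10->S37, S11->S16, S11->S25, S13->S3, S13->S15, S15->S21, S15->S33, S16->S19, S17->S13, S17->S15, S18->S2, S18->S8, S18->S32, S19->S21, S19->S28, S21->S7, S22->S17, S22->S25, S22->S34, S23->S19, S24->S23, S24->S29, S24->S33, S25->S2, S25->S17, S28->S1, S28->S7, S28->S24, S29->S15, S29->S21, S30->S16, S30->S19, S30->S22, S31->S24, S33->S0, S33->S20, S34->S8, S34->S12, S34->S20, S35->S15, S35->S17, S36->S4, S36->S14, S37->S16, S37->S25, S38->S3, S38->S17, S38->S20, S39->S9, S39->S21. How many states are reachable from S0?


BFS from S0:
  layer 0: {S0}
  layer 1: {S6, S24}
  layer 2: {S23, S29, S33}
  layer 3: {S15, S19, S20, S21}
  layer 4: {S7, S28}
  layer 5: {S1, S5, S35}
  layer 6: {S17}
  layer 7: {S13}
  layer 8: {S3}
  layer 9: {S2, S39}
  layer 10: {S9}
  layer 11: {S18}
  layer 12: {S8, S32}
  layer 13: {S4, S27, S36}
  layer 14: {S14, S26}
Reachable set: {S0, S1, S2, S3, S4, S5, S6, S7, S8, S9, S13, S14, S15, S17, S18, S19, S20, S21, S23, S24, S26, S27, S28, S29, S32, S33, S35, S36, S39}
Count = 29

29


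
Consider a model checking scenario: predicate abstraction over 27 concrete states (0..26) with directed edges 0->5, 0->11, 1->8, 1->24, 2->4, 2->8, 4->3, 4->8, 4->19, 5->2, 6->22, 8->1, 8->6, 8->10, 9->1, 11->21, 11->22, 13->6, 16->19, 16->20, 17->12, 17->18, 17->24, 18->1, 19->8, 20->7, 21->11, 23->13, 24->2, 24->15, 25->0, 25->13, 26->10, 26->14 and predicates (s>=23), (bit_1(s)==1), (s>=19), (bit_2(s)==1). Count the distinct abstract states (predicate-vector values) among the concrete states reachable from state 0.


BFS from 0:
Concrete reachable: {0, 1, 2, 3, 4, 5, 6, 8, 10, 11, 15, 19, 21, 22, 24}
Abstract via predicates (s>=23), (bit_1(s)==1), (s>=19), (bit_2(s)==1):
  (0,0,0,0) <- {0, 1, 8}
  (0,0,0,1) <- {4, 5}
  (0,0,1,1) <- {21}
  (0,1,0,0) <- {2, 3, 10, 11}
  (0,1,0,1) <- {6, 15}
  (0,1,1,0) <- {19}
  (0,1,1,1) <- {22}
  (1,0,1,0) <- {24}
Distinct abstract states = 8

8


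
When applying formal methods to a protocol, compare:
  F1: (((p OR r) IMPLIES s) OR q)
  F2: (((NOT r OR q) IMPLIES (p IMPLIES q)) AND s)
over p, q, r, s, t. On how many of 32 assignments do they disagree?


F1 = (((p OR r) IMPLIES s) OR q)
F2 = (((NOT r OR q) IMPLIES (p IMPLIES q)) AND s)
Evaluate both on each of 32 rows (bits = p,q,r,s,t):
  row 0 [00000]: F1=1 F2=0 (differ) -> 1
  row 1 [00001]: F1=1 F2=0 (differ) -> 1
  row 2 [00010]: F1=1 F2=1 -> 0
  row 3 [00011]: F1=1 F2=1 -> 0
  row 4 [00100]: F1=0 F2=0 -> 0
  row 5 [00101]: F1=0 F2=0 -> 0
  row 6 [00110]: F1=1 F2=1 -> 0
  row 7 [00111]: F1=1 F2=1 -> 0
  row 8 [01000]: F1=1 F2=0 (differ) -> 1
  row 9 [01001]: F1=1 F2=0 (differ) -> 1
  row 10 [01010]: F1=1 F2=1 -> 0
  row 11 [01011]: F1=1 F2=1 -> 0
  row 12 [01100]: F1=1 F2=0 (differ) -> 1
  row 13 [01101]: F1=1 F2=0 (differ) -> 1
  row 14 [01110]: F1=1 F2=1 -> 0
  row 15 [01111]: F1=1 F2=1 -> 0
  row 16 [10000]: F1=0 F2=0 -> 0
  row 17 [10001]: F1=0 F2=0 -> 0
  row 18 [10010]: F1=1 F2=0 (differ) -> 1
  row 19 [10011]: F1=1 F2=0 (differ) -> 1
  row 20 [10100]: F1=0 F2=0 -> 0
  row 21 [10101]: F1=0 F2=0 -> 0
  row 22 [10110]: F1=1 F2=1 -> 0
  row 23 [10111]: F1=1 F2=1 -> 0
  row 24 [11000]: F1=1 F2=0 (differ) -> 1
  row 25 [11001]: F1=1 F2=0 (differ) -> 1
  row 26 [11010]: F1=1 F2=1 -> 0
  row 27 [11011]: F1=1 F2=1 -> 0
  row 28 [11100]: F1=1 F2=0 (differ) -> 1
  row 29 [11101]: F1=1 F2=0 (differ) -> 1
  row 30 [11110]: F1=1 F2=1 -> 0
  row 31 [11111]: F1=1 F2=1 -> 0
Full result column, 8 rows per line (p,q fixed per line; r,s,t runs 000..111 left to right):
  rows 0-7 [p,q=00]: 11000000  (ones: 2)
  rows 8-15 [p,q=01]: 11001100  (ones: 4)
  rows 16-23 [p,q=10]: 00110000  (ones: 2)
  rows 24-31 [p,q=11]: 11001100  (ones: 4)
Disagreements = 2+4+2+4 = 12

12


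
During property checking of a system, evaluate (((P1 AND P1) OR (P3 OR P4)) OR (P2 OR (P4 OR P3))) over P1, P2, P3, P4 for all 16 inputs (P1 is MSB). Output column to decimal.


Formula: (((P1 AND P1) OR (P3 OR P4)) OR (P2 OR (P4 OR P3))) over P1, P2, P3, P4 (16 rows)
Evaluate each row (bits = P1,P2,P3,P4, MSB first):
  row 0 [0000]: (((0 AND 0) OR (0 OR 0)) OR (0 OR (0 OR 0))) -> 0
  row 1 [0001]: (((0 AND 0) OR (0 OR 1)) OR (0 OR (1 OR 0))) -> 1
  row 2 [0010]: (((0 AND 0) OR (1 OR 0)) OR (0 OR (0 OR 1))) -> 1
  row 3 [0011]: (((0 AND 0) OR (1 OR 1)) OR (0 OR (1 OR 1))) -> 1
  row 4 [0100]: (((0 AND 0) OR (0 OR 0)) OR (1 OR (0 OR 0))) -> 1
  row 5 [0101]: (((0 AND 0) OR (0 OR 1)) OR (1 OR (1 OR 0))) -> 1
  row 6 [0110]: (((0 AND 0) OR (1 OR 0)) OR (1 OR (0 OR 1))) -> 1
  row 7 [0111]: (((0 AND 0) OR (1 OR 1)) OR (1 OR (1 OR 1))) -> 1
  row 8 [1000]: (((1 AND 1) OR (0 OR 0)) OR (0 OR (0 OR 0))) -> 1
  row 9 [1001]: (((1 AND 1) OR (0 OR 1)) OR (0 OR (1 OR 0))) -> 1
  row 10 [1010]: (((1 AND 1) OR (1 OR 0)) OR (0 OR (0 OR 1))) -> 1
  row 11 [1011]: (((1 AND 1) OR (1 OR 1)) OR (0 OR (1 OR 1))) -> 1
  row 12 [1100]: (((1 AND 1) OR (0 OR 0)) OR (1 OR (0 OR 0))) -> 1
  row 13 [1101]: (((1 AND 1) OR (0 OR 1)) OR (1 OR (1 OR 0))) -> 1
  row 14 [1110]: (((1 AND 1) OR (1 OR 0)) OR (1 OR (0 OR 1))) -> 1
  row 15 [1111]: (((1 AND 1) OR (1 OR 1)) OR (1 OR (1 OR 1))) -> 1
Full result column, 4 rows per line (P1,P2 fixed per line; P3,P4 runs 00..11 left to right):
  rows 0-3 [P1,P2=00]: 0111  = hex 7
  rows 4-7 [P1,P2=01]: 1111  = hex F
  rows 8-11 [P1,P2=10]: 1111  = hex F
  rows 12-15 [P1,P2=11]: 1111  = hex F
Output column (row 0 .. row 15) = 0111111111111111
Output column grouped in 4s = 0111 1111 1111 1111 = 0x7FFF
Convert to decimal digit by digit (value = value*16 + digit):
  7 -> 7
  7*16 + 15 (F) = 127
  127*16 + 15 (F) = 2047
  2047*16 + 15 (F) = 32767
Decimal = 32767

32767


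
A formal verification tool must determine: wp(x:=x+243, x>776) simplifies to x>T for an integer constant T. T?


Formula: wp(x:=E, P) = P[E/x] (substitute E for x in postcondition)
Step 1: Postcondition: x>776
Step 2: Substitute x+243 for x: x+243>776
Step 3: Solve for x: x > 776-243 = 533

533


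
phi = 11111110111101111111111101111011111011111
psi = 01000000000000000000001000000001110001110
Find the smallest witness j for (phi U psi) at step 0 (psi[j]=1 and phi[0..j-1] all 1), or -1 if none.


(phi U psi) at 0: need smallest j with psi[j]=1 and phi[i]=1 for all i in [0,j).
Scan from step 0:
  step 0: phi=1, psi=0 -> continue
  step 1: psi=1 and phi held for [0,1) -> witness found
Witness step = 1

1


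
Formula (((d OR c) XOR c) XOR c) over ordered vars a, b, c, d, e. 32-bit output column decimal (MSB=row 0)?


Formula: (((d OR c) XOR c) XOR c) over a, b, c, d, e (32 rows)
Evaluate each row (bits = a,b,c,d,e, MSB first):
  row 0 [00000]: (((0 OR 0) XOR 0) XOR 0) -> 0
  row 1 [00001]: (((0 OR 0) XOR 0) XOR 0) -> 0
  row 2 [00010]: (((1 OR 0) XOR 0) XOR 0) -> 1
  row 3 [00011]: (((1 OR 0) XOR 0) XOR 0) -> 1
  row 4 [00100]: (((0 OR 1) XOR 1) XOR 1) -> 1
  row 5 [00101]: (((0 OR 1) XOR 1) XOR 1) -> 1
  row 6 [00110]: (((1 OR 1) XOR 1) XOR 1) -> 1
  row 7 [00111]: (((1 OR 1) XOR 1) XOR 1) -> 1
  row 8 [01000]: (((0 OR 0) XOR 0) XOR 0) -> 0
  row 9 [01001]: (((0 OR 0) XOR 0) XOR 0) -> 0
  row 10 [01010]: (((1 OR 0) XOR 0) XOR 0) -> 1
  row 11 [01011]: (((1 OR 0) XOR 0) XOR 0) -> 1
  row 12 [01100]: (((0 OR 1) XOR 1) XOR 1) -> 1
  row 13 [01101]: (((0 OR 1) XOR 1) XOR 1) -> 1
  row 14 [01110]: (((1 OR 1) XOR 1) XOR 1) -> 1
  row 15 [01111]: (((1 OR 1) XOR 1) XOR 1) -> 1
  row 16 [10000]: (((0 OR 0) XOR 0) XOR 0) -> 0
  row 17 [10001]: (((0 OR 0) XOR 0) XOR 0) -> 0
  row 18 [10010]: (((1 OR 0) XOR 0) XOR 0) -> 1
  row 19 [10011]: (((1 OR 0) XOR 0) XOR 0) -> 1
  row 20 [10100]: (((0 OR 1) XOR 1) XOR 1) -> 1
  row 21 [10101]: (((0 OR 1) XOR 1) XOR 1) -> 1
  row 22 [10110]: (((1 OR 1) XOR 1) XOR 1) -> 1
  row 23 [10111]: (((1 OR 1) XOR 1) XOR 1) -> 1
  row 24 [11000]: (((0 OR 0) XOR 0) XOR 0) -> 0
  row 25 [11001]: (((0 OR 0) XOR 0) XOR 0) -> 0
  row 26 [11010]: (((1 OR 0) XOR 0) XOR 0) -> 1
  row 27 [11011]: (((1 OR 0) XOR 0) XOR 0) -> 1
  row 28 [11100]: (((0 OR 1) XOR 1) XOR 1) -> 1
  row 29 [11101]: (((0 OR 1) XOR 1) XOR 1) -> 1
  row 30 [11110]: (((1 OR 1) XOR 1) XOR 1) -> 1
  row 31 [11111]: (((1 OR 1) XOR 1) XOR 1) -> 1
Full result column, 4 rows per line (a,b,c fixed per line; d,e runs 00..11 left to right):
  rows 0-3 [a,b,c=000]: 0011  = hex 3
  rows 4-7 [a,b,c=001]: 1111  = hex F
  rows 8-11 [a,b,c=010]: 0011  = hex 3
  rows 12-15 [a,b,c=011]: 1111  = hex F
  rows 16-19 [a,b,c=100]: 0011  = hex 3
  rows 20-23 [a,b,c=101]: 1111  = hex F
  rows 24-27 [a,b,c=110]: 0011  = hex 3
  rows 28-31 [a,b,c=111]: 1111  = hex F
Output column (row 0 .. row 31) = 00111111001111110011111100111111
Output column grouped in 4s = 0011 1111 0011 1111 0011 1111 0011 1111 = 0x3F3F3F3F
Convert to decimal digit by digit (value = value*16 + digit):
  3 -> 3
  3*16 + 15 (F) = 63
  63*16 + 3 = 1011
  1011*16 + 15 (F) = 16191
  16191*16 + 3 = 259059
  259059*16 + 15 (F) = 4144959
  4144959*16 + 3 = 66319347
  66319347*16 + 15 (F) = 1061109567
Decimal = 1061109567

1061109567


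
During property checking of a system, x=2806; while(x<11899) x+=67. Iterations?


Step 1: x goes from 2806 toward 11899 by 67; the body runs while x<11899, so iterations = ceil((bound-start)/step)
Step 2: Distance=9093
Step 3: ceil(9093/67)=136

136


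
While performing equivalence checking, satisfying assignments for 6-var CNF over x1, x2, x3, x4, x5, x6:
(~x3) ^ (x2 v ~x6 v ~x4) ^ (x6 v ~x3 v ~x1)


CNF with 3 clauses over 6 vars (64 assignments).
An assignment satisfies CNF iff every clause has >=1 true literal.
Check each row (bits = x1,x2,x3,x4,x5,x6; clause T/F shown):
  row 0 [000000]: clauses=TTT -> 1
  row 1 [000001]: clauses=TTT -> 1
  row 2 [000010]: clauses=TTT -> 1
  row 3 [000011]: clauses=TTT -> 1
  row 4 [000100]: clauses=TTT -> 1
  (every remaining row is evaluated the same way; all 64 results are listed next)
Full result column, 8 rows per line (x1,x2,x3 fixed per line; x4,x5,x6 runs 000..111 left to right):
  rows 0-7 [x1,x2,x3=000]: 11111010  (ones: 6)
  rows 8-15 [x1,x2,x3=001]: 00000000  (ones: 0)
  rows 16-23 [x1,x2,x3=010]: 11111111  (ones: 8)
  rows 24-31 [x1,x2,x3=011]: 00000000  (ones: 0)
  rows 32-39 [x1,x2,x3=100]: 11111010  (ones: 6)
  rows 40-47 [x1,x2,x3=101]: 00000000  (ones: 0)
  rows 48-55 [x1,x2,x3=110]: 11111111  (ones: 8)
  rows 56-63 [x1,x2,x3=111]: 00000000  (ones: 0)
Satisfying assignments = 6+0+8+0+6+0+8+0 = 28

28


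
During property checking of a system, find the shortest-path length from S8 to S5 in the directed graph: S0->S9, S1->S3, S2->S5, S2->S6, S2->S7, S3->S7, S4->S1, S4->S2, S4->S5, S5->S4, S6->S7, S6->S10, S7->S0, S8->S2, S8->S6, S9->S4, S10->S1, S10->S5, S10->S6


BFS layer-by-layer from S8:
  dist 0: {S8}
  dist 1: {S2, S6}
  dist 2: {S5, S7, S10}
  -> S5 reached at distance 2
Shortest path length = 2

2


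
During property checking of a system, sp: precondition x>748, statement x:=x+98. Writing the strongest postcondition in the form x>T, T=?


Formula: sp(P, x:=E) = exists old_x. (x = E[old_x/x]) AND P[old_x/x] (old_x is the value of x before the assignment; eliminate old_x by solving x = E[old_x/x] for old_x)
Step 1: Precondition P: x>748, i.e. old_x > 748
Step 2: Assignment gives x = old_x + 98, so old_x = x - 98
Step 3: Substitute into P: x - 98 > 748
Step 4: Simplify: x > 748+98 = 846

846


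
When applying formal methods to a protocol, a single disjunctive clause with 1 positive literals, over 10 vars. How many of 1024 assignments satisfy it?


Step 1: Total=2^10=1024
Step 2: Unsat when all 1 false: 2^9=512
Step 3: Sat=1024-512=512

512


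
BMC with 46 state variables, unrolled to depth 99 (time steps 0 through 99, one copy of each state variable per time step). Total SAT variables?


BMC unrolls to depth k, creating one copy of each state var for steps 0..k.
Step count = 99 + 1 = 100 (steps 0 through 99)
Vars per step = 46
Total = 46 * 100 = 4600

4600


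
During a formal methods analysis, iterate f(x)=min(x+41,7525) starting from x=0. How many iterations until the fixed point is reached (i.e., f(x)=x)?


Step 1: x=0, cap=7525, increment=41
Step 2: x grows by 41 each step until capped at 7525; fixed point is x=7525
Step 3: iterations = ceil(7525/41) = 184

184


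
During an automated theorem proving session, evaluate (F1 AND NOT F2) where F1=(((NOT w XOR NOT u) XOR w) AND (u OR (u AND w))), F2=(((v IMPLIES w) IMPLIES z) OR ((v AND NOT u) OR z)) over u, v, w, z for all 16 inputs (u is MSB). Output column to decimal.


F1 = (((NOT w XOR NOT u) XOR w) AND (u OR (u AND w)))
F2 = (((v IMPLIES w) IMPLIES z) OR ((v AND NOT u) OR z))
Counterexample to F1=>F2 is where F1=1 and F2=0.
Evaluate each row (bits = u,v,w,z, MSB first):
  row 0 [0000]: F1=0 F2=0 -> F1&~F2 -> 0
  row 1 [0001]: F1=0 F2=1 -> F1&~F2 -> 0
  row 2 [0010]: F1=0 F2=0 -> F1&~F2 -> 0
  row 3 [0011]: F1=0 F2=1 -> F1&~F2 -> 0
  row 4 [0100]: F1=0 F2=1 -> F1&~F2 -> 0
  row 5 [0101]: F1=0 F2=1 -> F1&~F2 -> 0
  row 6 [0110]: F1=0 F2=1 -> F1&~F2 -> 0
  row 7 [0111]: F1=0 F2=1 -> F1&~F2 -> 0
  row 8 [1000]: F1=1 F2=0 -> F1&~F2 -> 1
  row 9 [1001]: F1=1 F2=1 -> F1&~F2 -> 0
  row 10 [1010]: F1=1 F2=0 -> F1&~F2 -> 1
  row 11 [1011]: F1=1 F2=1 -> F1&~F2 -> 0
  row 12 [1100]: F1=1 F2=1 -> F1&~F2 -> 0
  row 13 [1101]: F1=1 F2=1 -> F1&~F2 -> 0
  row 14 [1110]: F1=1 F2=0 -> F1&~F2 -> 1
  row 15 [1111]: F1=1 F2=1 -> F1&~F2 -> 0
Full result column, 4 rows per line (u,v fixed per line; w,z runs 00..11 left to right):
  rows 0-3 [u,v=00]: 0000  = hex 0
  rows 4-7 [u,v=01]: 0000  = hex 0
  rows 8-11 [u,v=10]: 1010  = hex A
  rows 12-15 [u,v=11]: 0010  = hex 2
Counterexample vector (row 0 .. row 15) = 0000000010100010
Output column grouped in 4s = 0000 0000 1010 0010 = 0x00A2
Convert to decimal digit by digit (value = value*16 + digit):
  0 -> 0
  0*16 + 0 = 0
  0*16 + 10 (A) = 10
  10*16 + 2 = 162
Decimal = 162

162


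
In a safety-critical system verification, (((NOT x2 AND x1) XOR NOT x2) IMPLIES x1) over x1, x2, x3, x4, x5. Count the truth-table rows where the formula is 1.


Formula: (((NOT x2 AND x1) XOR NOT x2) IMPLIES x1) over 5 vars (32 rows)
Evaluate each row (x1, x2, x3, x4, x5 as bits, MSB first):
  row 0 [00000]: (((NOT 0 AND 0) XOR NOT 0) IMPLIES 0) -> 0
  row 1 [00001]: (((NOT 0 AND 0) XOR NOT 0) IMPLIES 0) -> 0
  row 2 [00010]: (((NOT 0 AND 0) XOR NOT 0) IMPLIES 0) -> 0
  row 3 [00011]: (((NOT 0 AND 0) XOR NOT 0) IMPLIES 0) -> 0
  row 4 [00100]: (((NOT 0 AND 0) XOR NOT 0) IMPLIES 0) -> 0
  row 5 [00101]: (((NOT 0 AND 0) XOR NOT 0) IMPLIES 0) -> 0
  row 6 [00110]: (((NOT 0 AND 0) XOR NOT 0) IMPLIES 0) -> 0
  row 7 [00111]: (((NOT 0 AND 0) XOR NOT 0) IMPLIES 0) -> 0
  row 8 [01000]: (((NOT 1 AND 0) XOR NOT 1) IMPLIES 0) -> 1
  row 9 [01001]: (((NOT 1 AND 0) XOR NOT 1) IMPLIES 0) -> 1
  row 10 [01010]: (((NOT 1 AND 0) XOR NOT 1) IMPLIES 0) -> 1
  row 11 [01011]: (((NOT 1 AND 0) XOR NOT 1) IMPLIES 0) -> 1
  row 12 [01100]: (((NOT 1 AND 0) XOR NOT 1) IMPLIES 0) -> 1
  row 13 [01101]: (((NOT 1 AND 0) XOR NOT 1) IMPLIES 0) -> 1
  row 14 [01110]: (((NOT 1 AND 0) XOR NOT 1) IMPLIES 0) -> 1
  row 15 [01111]: (((NOT 1 AND 0) XOR NOT 1) IMPLIES 0) -> 1
  row 16 [10000]: (((NOT 0 AND 1) XOR NOT 0) IMPLIES 1) -> 1
  row 17 [10001]: (((NOT 0 AND 1) XOR NOT 0) IMPLIES 1) -> 1
  row 18 [10010]: (((NOT 0 AND 1) XOR NOT 0) IMPLIES 1) -> 1
  row 19 [10011]: (((NOT 0 AND 1) XOR NOT 0) IMPLIES 1) -> 1
  row 20 [10100]: (((NOT 0 AND 1) XOR NOT 0) IMPLIES 1) -> 1
  row 21 [10101]: (((NOT 0 AND 1) XOR NOT 0) IMPLIES 1) -> 1
  row 22 [10110]: (((NOT 0 AND 1) XOR NOT 0) IMPLIES 1) -> 1
  row 23 [10111]: (((NOT 0 AND 1) XOR NOT 0) IMPLIES 1) -> 1
  row 24 [11000]: (((NOT 1 AND 1) XOR NOT 1) IMPLIES 1) -> 1
  row 25 [11001]: (((NOT 1 AND 1) XOR NOT 1) IMPLIES 1) -> 1
  row 26 [11010]: (((NOT 1 AND 1) XOR NOT 1) IMPLIES 1) -> 1
  row 27 [11011]: (((NOT 1 AND 1) XOR NOT 1) IMPLIES 1) -> 1
  row 28 [11100]: (((NOT 1 AND 1) XOR NOT 1) IMPLIES 1) -> 1
  row 29 [11101]: (((NOT 1 AND 1) XOR NOT 1) IMPLIES 1) -> 1
  row 30 [11110]: (((NOT 1 AND 1) XOR NOT 1) IMPLIES 1) -> 1
  row 31 [11111]: (((NOT 1 AND 1) XOR NOT 1) IMPLIES 1) -> 1
Full result column, 8 rows per line (x1,x2 fixed per line; x3,x4,x5 runs 000..111 left to right):
  rows 0-7 [x1,x2=00]: 00000000  (ones: 0)
  rows 8-15 [x1,x2=01]: 11111111  (ones: 8)
  rows 16-23 [x1,x2=10]: 11111111  (ones: 8)
  rows 24-31 [x1,x2=11]: 11111111  (ones: 8)
Count of 1-rows = 0+8+8+8 = 24

24


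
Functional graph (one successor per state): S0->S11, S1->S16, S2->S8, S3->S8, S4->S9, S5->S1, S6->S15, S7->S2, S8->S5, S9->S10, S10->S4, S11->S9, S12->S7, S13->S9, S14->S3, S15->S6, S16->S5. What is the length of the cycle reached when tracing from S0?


Trace from S0 until a state repeats:
  S0 -> S11 -> S9 -> S10 -> S4 -> S9
S9 first seen at step 2, revisited at step 5.
Cycle length = 5 - 2 = 3

3


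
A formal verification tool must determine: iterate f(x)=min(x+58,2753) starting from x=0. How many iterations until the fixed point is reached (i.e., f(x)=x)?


Step 1: x=0, cap=2753, increment=58
Step 2: x grows by 58 each step until capped at 2753; fixed point is x=2753
Step 3: iterations = ceil(2753/58) = 48

48


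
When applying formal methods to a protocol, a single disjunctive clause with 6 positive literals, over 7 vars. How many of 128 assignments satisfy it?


Step 1: Total=2^7=128
Step 2: Unsat when all 6 false: 2^1=2
Step 3: Sat=128-2=126

126


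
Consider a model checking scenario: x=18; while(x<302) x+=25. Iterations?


Step 1: x goes from 18 toward 302 by 25; the body runs while x<302, so iterations = ceil((bound-start)/step)
Step 2: Distance=284
Step 3: ceil(284/25)=12

12


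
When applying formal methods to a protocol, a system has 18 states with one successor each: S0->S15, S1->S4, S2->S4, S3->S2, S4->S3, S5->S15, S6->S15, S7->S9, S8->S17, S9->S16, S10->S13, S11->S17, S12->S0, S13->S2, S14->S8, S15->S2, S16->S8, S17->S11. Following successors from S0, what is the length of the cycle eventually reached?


Trace from S0 until a state repeats:
  S0 -> S15 -> S2 -> S4 -> S3 -> S2
S2 first seen at step 2, revisited at step 5.
Cycle length = 5 - 2 = 3

3


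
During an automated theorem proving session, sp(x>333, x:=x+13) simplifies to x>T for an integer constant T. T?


Formula: sp(P, x:=E) = exists old_x. (x = E[old_x/x]) AND P[old_x/x] (old_x is the value of x before the assignment; eliminate old_x by solving x = E[old_x/x] for old_x)
Step 1: Precondition P: x>333, i.e. old_x > 333
Step 2: Assignment gives x = old_x + 13, so old_x = x - 13
Step 3: Substitute into P: x - 13 > 333
Step 4: Simplify: x > 333+13 = 346

346


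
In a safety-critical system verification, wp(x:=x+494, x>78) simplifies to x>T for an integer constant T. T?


Formula: wp(x:=E, P) = P[E/x] (substitute E for x in postcondition)
Step 1: Postcondition: x>78
Step 2: Substitute x+494 for x: x+494>78
Step 3: Solve for x: x > 78-494 = -416

-416


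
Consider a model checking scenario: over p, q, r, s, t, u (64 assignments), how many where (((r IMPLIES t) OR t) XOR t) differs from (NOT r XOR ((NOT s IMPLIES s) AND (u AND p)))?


F1 = (((r IMPLIES t) OR t) XOR t)
F2 = (NOT r XOR ((NOT s IMPLIES s) AND (u AND p)))
Evaluate both on each of 64 rows (bits = p,q,r,s,t,u):
  row 0 [000000]: F1=1 F2=1 -> 0
  row 1 [000001]: F1=1 F2=1 -> 0
  row 2 [000010]: F1=0 F2=1 (differ) -> 1
  row 3 [000011]: F1=0 F2=1 (differ) -> 1
  row 4 [000100]: F1=1 F2=1 -> 0
  (every remaining row is evaluated the same way; all 64 results are listed next)
Full result column, 8 rows per line (p,q,r fixed per line; s,t,u runs 000..111 left to right):
  rows 0-7 [p,q,r=000]: 00110011  (ones: 4)
  rows 8-15 [p,q,r=001]: 00000000  (ones: 0)
  rows 16-23 [p,q,r=010]: 00110011  (ones: 4)
  rows 24-31 [p,q,r=011]: 00000000  (ones: 0)
  rows 32-39 [p,q,r=100]: 00110110  (ones: 4)
  rows 40-47 [p,q,r=101]: 00000101  (ones: 2)
  rows 48-55 [p,q,r=110]: 00110110  (ones: 4)
  rows 56-63 [p,q,r=111]: 00000101  (ones: 2)
Disagreements = 4+0+4+0+4+2+4+2 = 20

20


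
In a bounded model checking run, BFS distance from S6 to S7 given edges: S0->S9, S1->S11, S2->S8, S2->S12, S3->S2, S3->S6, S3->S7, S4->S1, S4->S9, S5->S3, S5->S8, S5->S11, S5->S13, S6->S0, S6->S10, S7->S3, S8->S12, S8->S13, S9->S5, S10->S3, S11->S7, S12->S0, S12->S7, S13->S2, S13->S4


BFS layer-by-layer from S6:
  dist 0: {S6}
  dist 1: {S0, S10}
  dist 2: {S3, S9}
  dist 3: {S2, S5, S7}
  -> S7 reached at distance 3
Shortest path length = 3

3


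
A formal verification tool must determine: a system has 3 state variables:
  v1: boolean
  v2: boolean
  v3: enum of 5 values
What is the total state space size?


State space = product of domain sizes of all variables.
Domain sizes:
  v1 (boolean): 2
  v2 (boolean): 2
  v3 (enum of 5 values): 5
Product = 2 * 2 * 5 = 20

20


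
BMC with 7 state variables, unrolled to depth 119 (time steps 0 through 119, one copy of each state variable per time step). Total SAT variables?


BMC unrolls to depth k, creating one copy of each state var for steps 0..k.
Step count = 119 + 1 = 120 (steps 0 through 119)
Vars per step = 7
Total = 7 * 120 = 840

840


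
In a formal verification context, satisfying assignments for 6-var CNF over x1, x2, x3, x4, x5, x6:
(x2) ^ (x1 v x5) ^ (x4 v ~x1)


CNF with 3 clauses over 6 vars (64 assignments).
An assignment satisfies CNF iff every clause has >=1 true literal.
Check each row (bits = x1,x2,x3,x4,x5,x6; clause T/F shown):
  row 0 [000000]: clauses=FFT -> 0
  row 1 [000001]: clauses=FFT -> 0
  row 2 [000010]: clauses=FTT -> 0
  row 3 [000011]: clauses=FTT -> 0
  row 4 [000100]: clauses=FFT -> 0
  (every remaining row is evaluated the same way; all 64 results are listed next)
Full result column, 8 rows per line (x1,x2,x3 fixed per line; x4,x5,x6 runs 000..111 left to right):
  rows 0-7 [x1,x2,x3=000]: 00000000  (ones: 0)
  rows 8-15 [x1,x2,x3=001]: 00000000  (ones: 0)
  rows 16-23 [x1,x2,x3=010]: 00110011  (ones: 4)
  rows 24-31 [x1,x2,x3=011]: 00110011  (ones: 4)
  rows 32-39 [x1,x2,x3=100]: 00000000  (ones: 0)
  rows 40-47 [x1,x2,x3=101]: 00000000  (ones: 0)
  rows 48-55 [x1,x2,x3=110]: 00001111  (ones: 4)
  rows 56-63 [x1,x2,x3=111]: 00001111  (ones: 4)
Satisfying assignments = 0+0+4+4+0+0+4+4 = 16

16


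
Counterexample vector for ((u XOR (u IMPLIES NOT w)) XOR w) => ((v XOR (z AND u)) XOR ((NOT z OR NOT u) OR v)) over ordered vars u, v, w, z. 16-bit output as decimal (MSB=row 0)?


F1 = ((u XOR (u IMPLIES NOT w)) XOR w)
F2 = ((v XOR (z AND u)) XOR ((NOT z OR NOT u) OR v))
Counterexample to F1=>F2 is where F1=1 and F2=0.
Evaluate each row (bits = u,v,w,z, MSB first):
  row 0 [0000]: F1=1 F2=1 -> F1&~F2 -> 0
  row 1 [0001]: F1=1 F2=1 -> F1&~F2 -> 0
  row 2 [0010]: F1=0 F2=1 -> F1&~F2 -> 0
  row 3 [0011]: F1=0 F2=1 -> F1&~F2 -> 0
  row 4 [0100]: F1=1 F2=0 -> F1&~F2 -> 1
  row 5 [0101]: F1=1 F2=0 -> F1&~F2 -> 1
  row 6 [0110]: F1=0 F2=0 -> F1&~F2 -> 0
  row 7 [0111]: F1=0 F2=0 -> F1&~F2 -> 0
  row 8 [1000]: F1=0 F2=1 -> F1&~F2 -> 0
  row 9 [1001]: F1=0 F2=1 -> F1&~F2 -> 0
  row 10 [1010]: F1=0 F2=1 -> F1&~F2 -> 0
  row 11 [1011]: F1=0 F2=1 -> F1&~F2 -> 0
  row 12 [1100]: F1=0 F2=0 -> F1&~F2 -> 0
  row 13 [1101]: F1=0 F2=1 -> F1&~F2 -> 0
  row 14 [1110]: F1=0 F2=0 -> F1&~F2 -> 0
  row 15 [1111]: F1=0 F2=1 -> F1&~F2 -> 0
Full result column, 4 rows per line (u,v fixed per line; w,z runs 00..11 left to right):
  rows 0-3 [u,v=00]: 0000  = hex 0
  rows 4-7 [u,v=01]: 1100  = hex C
  rows 8-11 [u,v=10]: 0000  = hex 0
  rows 12-15 [u,v=11]: 0000  = hex 0
Counterexample vector (row 0 .. row 15) = 0000110000000000
Output column grouped in 4s = 0000 1100 0000 0000 = 0x0C00
Convert to decimal digit by digit (value = value*16 + digit):
  0 -> 0
  0*16 + 12 (C) = 12
  12*16 + 0 = 192
  192*16 + 0 = 3072
Decimal = 3072

3072


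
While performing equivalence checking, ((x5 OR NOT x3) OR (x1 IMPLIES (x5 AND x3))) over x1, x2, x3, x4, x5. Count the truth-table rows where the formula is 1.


Formula: ((x5 OR NOT x3) OR (x1 IMPLIES (x5 AND x3))) over 5 vars (32 rows)
Evaluate each row (x1, x2, x3, x4, x5 as bits, MSB first):
  row 0 [00000]: ((0 OR NOT 0) OR (0 IMPLIES (0 AND 0))) -> 1
  row 1 [00001]: ((1 OR NOT 0) OR (0 IMPLIES (1 AND 0))) -> 1
  row 2 [00010]: ((0 OR NOT 0) OR (0 IMPLIES (0 AND 0))) -> 1
  row 3 [00011]: ((1 OR NOT 0) OR (0 IMPLIES (1 AND 0))) -> 1
  row 4 [00100]: ((0 OR NOT 1) OR (0 IMPLIES (0 AND 1))) -> 1
  row 5 [00101]: ((1 OR NOT 1) OR (0 IMPLIES (1 AND 1))) -> 1
  row 6 [00110]: ((0 OR NOT 1) OR (0 IMPLIES (0 AND 1))) -> 1
  row 7 [00111]: ((1 OR NOT 1) OR (0 IMPLIES (1 AND 1))) -> 1
  row 8 [01000]: ((0 OR NOT 0) OR (0 IMPLIES (0 AND 0))) -> 1
  row 9 [01001]: ((1 OR NOT 0) OR (0 IMPLIES (1 AND 0))) -> 1
  row 10 [01010]: ((0 OR NOT 0) OR (0 IMPLIES (0 AND 0))) -> 1
  row 11 [01011]: ((1 OR NOT 0) OR (0 IMPLIES (1 AND 0))) -> 1
  row 12 [01100]: ((0 OR NOT 1) OR (0 IMPLIES (0 AND 1))) -> 1
  row 13 [01101]: ((1 OR NOT 1) OR (0 IMPLIES (1 AND 1))) -> 1
  row 14 [01110]: ((0 OR NOT 1) OR (0 IMPLIES (0 AND 1))) -> 1
  row 15 [01111]: ((1 OR NOT 1) OR (0 IMPLIES (1 AND 1))) -> 1
  row 16 [10000]: ((0 OR NOT 0) OR (1 IMPLIES (0 AND 0))) -> 1
  row 17 [10001]: ((1 OR NOT 0) OR (1 IMPLIES (1 AND 0))) -> 1
  row 18 [10010]: ((0 OR NOT 0) OR (1 IMPLIES (0 AND 0))) -> 1
  row 19 [10011]: ((1 OR NOT 0) OR (1 IMPLIES (1 AND 0))) -> 1
  row 20 [10100]: ((0 OR NOT 1) OR (1 IMPLIES (0 AND 1))) -> 0
  row 21 [10101]: ((1 OR NOT 1) OR (1 IMPLIES (1 AND 1))) -> 1
  row 22 [10110]: ((0 OR NOT 1) OR (1 IMPLIES (0 AND 1))) -> 0
  row 23 [10111]: ((1 OR NOT 1) OR (1 IMPLIES (1 AND 1))) -> 1
  row 24 [11000]: ((0 OR NOT 0) OR (1 IMPLIES (0 AND 0))) -> 1
  row 25 [11001]: ((1 OR NOT 0) OR (1 IMPLIES (1 AND 0))) -> 1
  row 26 [11010]: ((0 OR NOT 0) OR (1 IMPLIES (0 AND 0))) -> 1
  row 27 [11011]: ((1 OR NOT 0) OR (1 IMPLIES (1 AND 0))) -> 1
  row 28 [11100]: ((0 OR NOT 1) OR (1 IMPLIES (0 AND 1))) -> 0
  row 29 [11101]: ((1 OR NOT 1) OR (1 IMPLIES (1 AND 1))) -> 1
  row 30 [11110]: ((0 OR NOT 1) OR (1 IMPLIES (0 AND 1))) -> 0
  row 31 [11111]: ((1 OR NOT 1) OR (1 IMPLIES (1 AND 1))) -> 1
Full result column, 8 rows per line (x1,x2 fixed per line; x3,x4,x5 runs 000..111 left to right):
  rows 0-7 [x1,x2=00]: 11111111  (ones: 8)
  rows 8-15 [x1,x2=01]: 11111111  (ones: 8)
  rows 16-23 [x1,x2=10]: 11110101  (ones: 6)
  rows 24-31 [x1,x2=11]: 11110101  (ones: 6)
Count of 1-rows = 8+8+6+6 = 28

28


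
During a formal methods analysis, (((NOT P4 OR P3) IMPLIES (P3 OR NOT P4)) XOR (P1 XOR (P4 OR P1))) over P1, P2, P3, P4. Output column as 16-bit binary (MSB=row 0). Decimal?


Formula: (((NOT P4 OR P3) IMPLIES (P3 OR NOT P4)) XOR (P1 XOR (P4 OR P1))) over P1, P2, P3, P4 (16 rows)
Evaluate each row (bits = P1,P2,P3,P4, MSB first):
  row 0 [0000]: (((NOT 0 OR 0) IMPLIES (0 OR NOT 0)) XOR (0 XOR (0 OR 0))) -> 1
  row 1 [0001]: (((NOT 1 OR 0) IMPLIES (0 OR NOT 1)) XOR (0 XOR (1 OR 0))) -> 0
  row 2 [0010]: (((NOT 0 OR 1) IMPLIES (1 OR NOT 0)) XOR (0 XOR (0 OR 0))) -> 1
  row 3 [0011]: (((NOT 1 OR 1) IMPLIES (1 OR NOT 1)) XOR (0 XOR (1 OR 0))) -> 0
  row 4 [0100]: (((NOT 0 OR 0) IMPLIES (0 OR NOT 0)) XOR (0 XOR (0 OR 0))) -> 1
  row 5 [0101]: (((NOT 1 OR 0) IMPLIES (0 OR NOT 1)) XOR (0 XOR (1 OR 0))) -> 0
  row 6 [0110]: (((NOT 0 OR 1) IMPLIES (1 OR NOT 0)) XOR (0 XOR (0 OR 0))) -> 1
  row 7 [0111]: (((NOT 1 OR 1) IMPLIES (1 OR NOT 1)) XOR (0 XOR (1 OR 0))) -> 0
  row 8 [1000]: (((NOT 0 OR 0) IMPLIES (0 OR NOT 0)) XOR (1 XOR (0 OR 1))) -> 1
  row 9 [1001]: (((NOT 1 OR 0) IMPLIES (0 OR NOT 1)) XOR (1 XOR (1 OR 1))) -> 1
  row 10 [1010]: (((NOT 0 OR 1) IMPLIES (1 OR NOT 0)) XOR (1 XOR (0 OR 1))) -> 1
  row 11 [1011]: (((NOT 1 OR 1) IMPLIES (1 OR NOT 1)) XOR (1 XOR (1 OR 1))) -> 1
  row 12 [1100]: (((NOT 0 OR 0) IMPLIES (0 OR NOT 0)) XOR (1 XOR (0 OR 1))) -> 1
  row 13 [1101]: (((NOT 1 OR 0) IMPLIES (0 OR NOT 1)) XOR (1 XOR (1 OR 1))) -> 1
  row 14 [1110]: (((NOT 0 OR 1) IMPLIES (1 OR NOT 0)) XOR (1 XOR (0 OR 1))) -> 1
  row 15 [1111]: (((NOT 1 OR 1) IMPLIES (1 OR NOT 1)) XOR (1 XOR (1 OR 1))) -> 1
Full result column, 4 rows per line (P1,P2 fixed per line; P3,P4 runs 00..11 left to right):
  rows 0-3 [P1,P2=00]: 1010  = hex A
  rows 4-7 [P1,P2=01]: 1010  = hex A
  rows 8-11 [P1,P2=10]: 1111  = hex F
  rows 12-15 [P1,P2=11]: 1111  = hex F
Output column (row 0 .. row 15) = 1010101011111111
Output column grouped in 4s = 1010 1010 1111 1111 = 0xAAFF
Convert to decimal digit by digit (value = value*16 + digit):
  A -> 10
  10*16 + 10 (A) = 170
  170*16 + 15 (F) = 2735
  2735*16 + 15 (F) = 43775
Decimal = 43775

43775


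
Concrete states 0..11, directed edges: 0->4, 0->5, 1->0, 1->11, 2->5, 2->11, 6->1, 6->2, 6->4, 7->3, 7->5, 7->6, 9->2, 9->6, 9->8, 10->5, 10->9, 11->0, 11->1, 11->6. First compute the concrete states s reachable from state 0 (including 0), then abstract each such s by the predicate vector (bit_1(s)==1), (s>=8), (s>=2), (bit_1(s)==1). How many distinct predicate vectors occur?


BFS from 0:
Concrete reachable: {0, 4, 5}
Abstract via predicates (bit_1(s)==1), (s>=8), (s>=2), (bit_1(s)==1):
  (0,0,0,0) <- {0}
  (0,0,1,0) <- {4, 5}
Distinct abstract states = 2

2


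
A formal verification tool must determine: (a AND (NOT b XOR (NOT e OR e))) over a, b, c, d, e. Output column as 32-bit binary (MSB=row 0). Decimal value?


Formula: (a AND (NOT b XOR (NOT e OR e))) over a, b, c, d, e (32 rows)
Evaluate each row (bits = a,b,c,d,e, MSB first):
  row 0 [00000]: (0 AND (NOT 0 XOR (NOT 0 OR 0))) -> 0
  row 1 [00001]: (0 AND (NOT 0 XOR (NOT 1 OR 1))) -> 0
  row 2 [00010]: (0 AND (NOT 0 XOR (NOT 0 OR 0))) -> 0
  row 3 [00011]: (0 AND (NOT 0 XOR (NOT 1 OR 1))) -> 0
  row 4 [00100]: (0 AND (NOT 0 XOR (NOT 0 OR 0))) -> 0
  row 5 [00101]: (0 AND (NOT 0 XOR (NOT 1 OR 1))) -> 0
  row 6 [00110]: (0 AND (NOT 0 XOR (NOT 0 OR 0))) -> 0
  row 7 [00111]: (0 AND (NOT 0 XOR (NOT 1 OR 1))) -> 0
  row 8 [01000]: (0 AND (NOT 1 XOR (NOT 0 OR 0))) -> 0
  row 9 [01001]: (0 AND (NOT 1 XOR (NOT 1 OR 1))) -> 0
  row 10 [01010]: (0 AND (NOT 1 XOR (NOT 0 OR 0))) -> 0
  row 11 [01011]: (0 AND (NOT 1 XOR (NOT 1 OR 1))) -> 0
  row 12 [01100]: (0 AND (NOT 1 XOR (NOT 0 OR 0))) -> 0
  row 13 [01101]: (0 AND (NOT 1 XOR (NOT 1 OR 1))) -> 0
  row 14 [01110]: (0 AND (NOT 1 XOR (NOT 0 OR 0))) -> 0
  row 15 [01111]: (0 AND (NOT 1 XOR (NOT 1 OR 1))) -> 0
  row 16 [10000]: (1 AND (NOT 0 XOR (NOT 0 OR 0))) -> 0
  row 17 [10001]: (1 AND (NOT 0 XOR (NOT 1 OR 1))) -> 0
  row 18 [10010]: (1 AND (NOT 0 XOR (NOT 0 OR 0))) -> 0
  row 19 [10011]: (1 AND (NOT 0 XOR (NOT 1 OR 1))) -> 0
  row 20 [10100]: (1 AND (NOT 0 XOR (NOT 0 OR 0))) -> 0
  row 21 [10101]: (1 AND (NOT 0 XOR (NOT 1 OR 1))) -> 0
  row 22 [10110]: (1 AND (NOT 0 XOR (NOT 0 OR 0))) -> 0
  row 23 [10111]: (1 AND (NOT 0 XOR (NOT 1 OR 1))) -> 0
  row 24 [11000]: (1 AND (NOT 1 XOR (NOT 0 OR 0))) -> 1
  row 25 [11001]: (1 AND (NOT 1 XOR (NOT 1 OR 1))) -> 1
  row 26 [11010]: (1 AND (NOT 1 XOR (NOT 0 OR 0))) -> 1
  row 27 [11011]: (1 AND (NOT 1 XOR (NOT 1 OR 1))) -> 1
  row 28 [11100]: (1 AND (NOT 1 XOR (NOT 0 OR 0))) -> 1
  row 29 [11101]: (1 AND (NOT 1 XOR (NOT 1 OR 1))) -> 1
  row 30 [11110]: (1 AND (NOT 1 XOR (NOT 0 OR 0))) -> 1
  row 31 [11111]: (1 AND (NOT 1 XOR (NOT 1 OR 1))) -> 1
Full result column, 4 rows per line (a,b,c fixed per line; d,e runs 00..11 left to right):
  rows 0-3 [a,b,c=000]: 0000  = hex 0
  rows 4-7 [a,b,c=001]: 0000  = hex 0
  rows 8-11 [a,b,c=010]: 0000  = hex 0
  rows 12-15 [a,b,c=011]: 0000  = hex 0
  rows 16-19 [a,b,c=100]: 0000  = hex 0
  rows 20-23 [a,b,c=101]: 0000  = hex 0
  rows 24-27 [a,b,c=110]: 1111  = hex F
  rows 28-31 [a,b,c=111]: 1111  = hex F
Output column (row 0 .. row 31) = 00000000000000000000000011111111
Output column grouped in 4s = 0000 0000 0000 0000 0000 0000 1111 1111 = 0x000000FF
Convert to decimal digit by digit (value = value*16 + digit):
  0 -> 0
  0*16 + 0 = 0
  0*16 + 0 = 0
  0*16 + 0 = 0
  0*16 + 0 = 0
  0*16 + 0 = 0
  0*16 + 15 (F) = 15
  15*16 + 15 (F) = 255
Decimal = 255

255
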